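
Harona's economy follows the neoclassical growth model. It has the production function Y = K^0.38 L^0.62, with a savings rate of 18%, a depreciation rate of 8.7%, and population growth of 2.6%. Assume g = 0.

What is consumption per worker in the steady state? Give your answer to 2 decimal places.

c* ≈ 1.09

In steady state, investment equals break-even investment: s·k^α = (n + δ)·k.
Dividing both sides by k: k^(1−α) = s / (n + δ).
k^0.62 = 0.18 / (0.026 + 0.087) = 0.18 / 0.113 = 1.5929
k* = 1.5929^(1/0.62) ≈ 2.1189
y* = (k*)^α = 2.1189^0.38 ≈ 1.3302
c* = (1 − s)·y* = (1 − 0.18) × 1.3302 ≈ 1.0908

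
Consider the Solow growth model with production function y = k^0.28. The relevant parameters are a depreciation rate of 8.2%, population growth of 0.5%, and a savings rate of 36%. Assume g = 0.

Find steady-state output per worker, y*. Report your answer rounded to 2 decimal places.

y* ≈ 1.74

Steady state requires s·f(k) = (n + δ)·k, i.e. s·k^α = (n + δ)·k.
Dividing both sides by k: k^(1−α) = s / (n + δ).
k^0.72 = 0.36 / (0.005 + 0.082) = 0.36 / 0.087 = 4.1379
k* = 4.1379^(1/0.72) ≈ 7.1885
y* = (k*)^α = 7.1885^0.28 ≈ 1.7372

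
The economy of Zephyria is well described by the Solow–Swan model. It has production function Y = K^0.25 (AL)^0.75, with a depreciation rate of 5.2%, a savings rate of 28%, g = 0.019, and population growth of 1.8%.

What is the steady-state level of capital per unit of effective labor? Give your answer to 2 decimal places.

At the steady state, Δk = 0, so s·k^α = (n + g + δ)·k.
Dividing both sides by k: k^(1−α) = s / (n + g + δ).
k^0.75 = 0.28 / (0.018 + 0.019 + 0.052) = 0.28 / 0.089 = 3.1461
k* = 3.1461^(1/0.75) ≈ 4.6100

k* ≈ 4.61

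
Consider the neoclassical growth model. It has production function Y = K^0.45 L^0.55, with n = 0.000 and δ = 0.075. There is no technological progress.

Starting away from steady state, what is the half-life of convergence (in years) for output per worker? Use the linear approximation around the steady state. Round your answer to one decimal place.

t_½ ≈ 16.8 years

Near the steady state the convergence rate is λ = (1 − α)(n + δ).
λ = (1 − 0.45) × 0.075 = 0.55 × 0.075 = 0.04125
Half-life = ln 2 / λ = 0.6931 / 0.04125 ≈ 16.80 years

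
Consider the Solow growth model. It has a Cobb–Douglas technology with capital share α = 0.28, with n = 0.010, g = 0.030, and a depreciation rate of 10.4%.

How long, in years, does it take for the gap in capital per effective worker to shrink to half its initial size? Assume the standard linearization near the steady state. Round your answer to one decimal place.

t_½ ≈ 6.7 years

Near the steady state the convergence rate is λ = (1 − α)(n + g + δ).
λ = (1 − 0.28) × 0.144 = 0.72 × 0.144 = 0.10368
Half-life = ln 2 / λ = 0.6931 / 0.10368 ≈ 6.68 years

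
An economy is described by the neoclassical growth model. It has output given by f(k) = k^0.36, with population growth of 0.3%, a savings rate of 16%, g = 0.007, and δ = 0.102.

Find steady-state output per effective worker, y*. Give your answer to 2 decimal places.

In steady state, investment equals break-even investment: s·k^α = (n + g + δ)·k.
Dividing both sides by k: k^(1−α) = s / (n + g + δ).
k^0.64 = 0.16 / (0.003 + 0.007 + 0.102) = 0.16 / 0.112 = 1.4286
k* = 1.4286^(1/0.64) ≈ 1.7460
y* = (k*)^α = 1.7460^0.36 ≈ 1.2222

y* = 1.22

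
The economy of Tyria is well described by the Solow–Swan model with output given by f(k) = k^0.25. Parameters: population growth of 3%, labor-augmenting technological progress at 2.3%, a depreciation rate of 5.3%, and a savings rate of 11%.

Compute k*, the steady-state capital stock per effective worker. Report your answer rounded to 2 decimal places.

At the steady state, Δk = 0, so s·k^α = (n + g + δ)·k.
Dividing both sides by k: k^(1−α) = s / (n + g + δ).
k^0.75 = 0.11 / (0.030 + 0.023 + 0.053) = 0.11 / 0.106 = 1.0377
k* = 1.0377^(1/0.75) ≈ 1.0506

k* ≈ 1.05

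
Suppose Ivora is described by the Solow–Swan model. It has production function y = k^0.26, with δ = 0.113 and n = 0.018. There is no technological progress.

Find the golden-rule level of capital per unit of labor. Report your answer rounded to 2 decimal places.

k_gold ≈ 2.53

The golden rule sets f'(k) = n + δ, i.e. α·k^(α−1) = n + δ.
So k^(1−α) = α / (n + δ) = 0.26 / 0.131 = 1.9847.
k_gold = 1.9847^(1/0.74) ≈ 2.5252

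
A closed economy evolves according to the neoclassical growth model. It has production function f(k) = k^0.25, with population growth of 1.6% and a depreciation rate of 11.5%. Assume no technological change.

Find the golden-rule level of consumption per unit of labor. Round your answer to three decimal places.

At the golden rule, f'(k) = n + δ, so α·k^(α−1) = n + δ and k_gold = (α/(n + δ))^(1/(1−α)).
k_gold = (0.25/0.131)^(1/0.75) = 1.9084^1.3333 ≈ 2.3671
c_gold = f(k_gold) − (n + δ)·k_gold = 1.2404 − 0.131×2.3671 ≈ 0.9303

c_gold ≈ 0.930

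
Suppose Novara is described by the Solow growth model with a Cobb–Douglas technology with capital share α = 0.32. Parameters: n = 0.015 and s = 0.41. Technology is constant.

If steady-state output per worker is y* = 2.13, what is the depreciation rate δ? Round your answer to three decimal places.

δ ≈ 0.067

Steady state requires s·f(k) = (n + δ)·k, i.e. s·k^α = (n + δ)·k.
Since y* = [s/(n + δ)]^(α/(1−α)), we have s/(n + δ) = (y*)^((1−α)/α) = 2.13^2.125 = 4.9866.
Therefore n + δ = s / 4.9866 = 0.41 / 4.9866 = 0.0822, so δ = 0.0822 − 0.015 = 0.0672.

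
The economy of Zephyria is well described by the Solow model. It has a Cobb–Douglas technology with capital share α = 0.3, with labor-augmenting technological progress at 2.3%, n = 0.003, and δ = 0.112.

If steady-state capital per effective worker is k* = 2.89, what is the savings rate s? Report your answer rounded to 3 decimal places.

In steady state, investment equals break-even investment: s·k^α = (n + g + δ)·k.
So s / (n + g + δ) = (k*)^(1−α) = 2.89^0.7 = 2.1020.
Therefore s = 2.1020 × (n + g + δ) = 2.1020 × 0.138 = 0.2901.

s ≈ 0.290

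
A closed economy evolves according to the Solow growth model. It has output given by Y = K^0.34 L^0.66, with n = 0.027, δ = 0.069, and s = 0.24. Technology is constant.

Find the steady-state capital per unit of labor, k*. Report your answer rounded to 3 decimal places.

k* ≈ 4.008

At the steady state, Δk = 0, so s·k^α = (n + δ)·k.
Rearranging, k^(1−α) = s / (n + δ).
k^0.66 = 0.24 / (0.027 + 0.069) = 0.24 / 0.096 = 2.5000
k* = 2.5000^(1/0.66) ≈ 4.0081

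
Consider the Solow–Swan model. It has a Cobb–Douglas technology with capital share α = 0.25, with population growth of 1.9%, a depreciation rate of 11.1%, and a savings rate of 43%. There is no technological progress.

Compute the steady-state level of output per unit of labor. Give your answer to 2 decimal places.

At the steady state, Δk = 0, so s·k^α = (n + δ)·k.
Rearranging, k^(1−α) = s / (n + δ).
k^0.75 = 0.43 / (0.019 + 0.111) = 0.43 / 0.130 = 3.3077
k* = 3.3077^(1/0.75) ≈ 4.9283
y* = (k*)^α = 4.9283^0.25 ≈ 1.4900

y* ≈ 1.49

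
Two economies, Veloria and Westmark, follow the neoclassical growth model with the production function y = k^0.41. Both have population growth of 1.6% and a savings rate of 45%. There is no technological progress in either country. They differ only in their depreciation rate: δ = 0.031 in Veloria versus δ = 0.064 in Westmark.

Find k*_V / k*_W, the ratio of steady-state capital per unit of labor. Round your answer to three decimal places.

Steady-state k* = [s/(n + δ)]^(1/(1−α)), so the ratio is [ (s_V/(n + δ)_V) / (s_W/(n + δ)_W) ]^1.6949.
s_V/(n + δ)_V = 0.45/0.047 = 9.5745; s_W/(n + δ)_W = 0.45/0.080 = 5.6250.
Ratio = (9.5745/5.6250)^1.6949 = 1.7021^1.6949 ≈ 2.4632

ratio ≈ 2.463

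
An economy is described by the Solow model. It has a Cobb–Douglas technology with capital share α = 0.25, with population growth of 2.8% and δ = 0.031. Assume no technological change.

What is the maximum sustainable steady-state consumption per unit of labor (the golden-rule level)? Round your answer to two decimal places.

At the golden rule, f'(k) = n + δ, so α·k^(α−1) = n + δ and k_gold = (α/(n + δ))^(1/(1−α)).
k_gold = (0.25/0.059)^(1/0.75) = 4.2373^1.3333 ≈ 6.8564
c_gold = f(k_gold) − (n + δ)·k_gold = 1.6182 − 0.059×6.8564 ≈ 1.2137

c_gold ≈ 1.21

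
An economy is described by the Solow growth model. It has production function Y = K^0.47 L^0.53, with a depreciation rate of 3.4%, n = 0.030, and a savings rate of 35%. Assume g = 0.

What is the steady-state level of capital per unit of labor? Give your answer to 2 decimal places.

k* ≈ 24.67

At the steady state, Δk = 0, so s·k^α = (n + δ)·k.
Dividing both sides by k: k^(1−α) = s / (n + δ).
k^0.53 = 0.35 / (0.030 + 0.034) = 0.35 / 0.064 = 5.4688
k* = 5.4688^(1/0.53) ≈ 24.6745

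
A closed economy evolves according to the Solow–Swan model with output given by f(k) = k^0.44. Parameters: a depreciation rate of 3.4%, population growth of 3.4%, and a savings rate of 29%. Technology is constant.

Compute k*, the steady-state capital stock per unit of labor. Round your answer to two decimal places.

k* = 13.33

In steady state, investment equals break-even investment: s·k^α = (n + δ)·k.
Rearranging, k^(1−α) = s / (n + δ).
k^0.56 = 0.29 / (0.034 + 0.034) = 0.29 / 0.068 = 4.2647
k* = 4.2647^(1/0.56) ≈ 13.3291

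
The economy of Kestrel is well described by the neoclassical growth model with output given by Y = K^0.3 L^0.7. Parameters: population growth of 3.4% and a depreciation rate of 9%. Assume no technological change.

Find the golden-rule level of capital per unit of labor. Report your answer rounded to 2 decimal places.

k_gold ≈ 3.53

The golden rule sets f'(k) = n + δ, i.e. α·k^(α−1) = n + δ.
So k^(1−α) = α / (n + δ) = 0.3 / 0.124 = 2.4194.
k_gold = 2.4194^(1/0.7) ≈ 3.5331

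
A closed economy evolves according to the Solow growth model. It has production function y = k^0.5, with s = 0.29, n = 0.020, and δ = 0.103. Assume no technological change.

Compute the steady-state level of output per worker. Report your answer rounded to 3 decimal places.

y* = 2.358

Steady state requires s·f(k) = (n + δ)·k, i.e. s·k^α = (n + δ)·k.
Rearranging, k^(1−α) = s / (n + δ).
k^0.5 = 0.29 / (0.020 + 0.103) = 0.29 / 0.123 = 2.3577
k* = 2.3577^(1/0.5) ≈ 5.5587
y* = (k*)^α = 5.5587^0.5 ≈ 2.3577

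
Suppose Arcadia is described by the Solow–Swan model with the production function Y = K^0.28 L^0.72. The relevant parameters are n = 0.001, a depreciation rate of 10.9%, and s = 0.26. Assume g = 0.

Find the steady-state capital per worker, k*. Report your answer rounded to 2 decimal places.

At the steady state, Δk = 0, so s·k^α = (n + δ)·k.
Dividing both sides by k: k^(1−α) = s / (n + δ).
k^0.72 = 0.26 / (0.001 + 0.109) = 0.26 / 0.110 = 2.3636
k* = 2.3636^(1/0.72) ≈ 3.3026

k* = 3.30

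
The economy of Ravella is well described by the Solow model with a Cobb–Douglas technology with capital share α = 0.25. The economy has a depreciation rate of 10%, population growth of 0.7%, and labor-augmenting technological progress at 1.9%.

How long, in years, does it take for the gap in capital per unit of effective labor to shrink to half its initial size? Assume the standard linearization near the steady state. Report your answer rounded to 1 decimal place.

half-life ≈ 7.3 years

Near the steady state the convergence rate is λ = (1 − α)(n + g + δ).
λ = (1 − 0.25) × 0.126 = 0.75 × 0.126 = 0.0945
Half-life = ln 2 / λ = 0.6931 / 0.0945 ≈ 7.33 years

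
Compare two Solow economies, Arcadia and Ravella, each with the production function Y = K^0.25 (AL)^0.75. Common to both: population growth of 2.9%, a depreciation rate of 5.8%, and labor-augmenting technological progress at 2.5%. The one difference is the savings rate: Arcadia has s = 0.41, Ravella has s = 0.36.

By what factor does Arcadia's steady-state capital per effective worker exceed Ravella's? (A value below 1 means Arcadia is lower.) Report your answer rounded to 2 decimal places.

ratio ≈ 1.19

Steady-state k* = [s/(n + g + δ)]^(1/(1−α)), so the ratio is [ (s_A/(n + g + δ)_A) / (s_R/(n + g + δ)_R) ]^1.3333.
s_A/(n + g + δ)_A = 0.41/0.112 = 3.6607; s_R/(n + g + δ)_R = 0.36/0.112 = 3.2143.
Ratio = (3.6607/3.2143)^1.3333 = 1.1389^1.3333 ≈ 1.1894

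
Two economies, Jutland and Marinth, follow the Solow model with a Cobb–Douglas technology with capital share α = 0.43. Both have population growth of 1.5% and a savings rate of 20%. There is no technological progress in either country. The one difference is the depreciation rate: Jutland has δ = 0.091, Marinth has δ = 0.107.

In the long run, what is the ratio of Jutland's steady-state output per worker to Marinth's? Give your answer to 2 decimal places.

Steady-state y* = [s/(n + δ)]^(α/(1−α)), so the ratio is [ (s_J/(n + δ)_J) / (s_M/(n + δ)_M) ]^0.7544.
s_J/(n + δ)_J = 0.20/0.106 = 1.8868; s_M/(n + δ)_M = 0.20/0.122 = 1.6393.
Ratio = (1.8868/1.6393)^0.7544 = 1.1510^0.7544 ≈ 1.1119

ratio ≈ 1.11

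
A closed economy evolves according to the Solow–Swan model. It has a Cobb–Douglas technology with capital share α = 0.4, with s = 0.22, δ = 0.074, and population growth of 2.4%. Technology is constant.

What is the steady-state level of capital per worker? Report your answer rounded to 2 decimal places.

k* = 3.85

In steady state, investment equals break-even investment: s·k^α = (n + δ)·k.
Rearranging, k^(1−α) = s / (n + δ).
k^0.6 = 0.22 / (0.024 + 0.074) = 0.22 / 0.098 = 2.2449
k* = 2.2449^(1/0.6) ≈ 3.8488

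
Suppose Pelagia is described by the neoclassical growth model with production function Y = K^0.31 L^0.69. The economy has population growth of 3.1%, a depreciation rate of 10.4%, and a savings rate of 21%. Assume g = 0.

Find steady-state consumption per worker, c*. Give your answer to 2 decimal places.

In steady state, investment equals break-even investment: s·k^α = (n + δ)·k.
Rearranging, k^(1−α) = s / (n + δ).
k^0.69 = 0.21 / (0.031 + 0.104) = 0.21 / 0.135 = 1.5556
k* = 1.5556^(1/0.69) ≈ 1.8972
y* = (k*)^α = 1.8972^0.31 ≈ 1.2196
c* = (1 − s)·y* = (1 − 0.21) × 1.2196 ≈ 0.9635

c* ≈ 0.96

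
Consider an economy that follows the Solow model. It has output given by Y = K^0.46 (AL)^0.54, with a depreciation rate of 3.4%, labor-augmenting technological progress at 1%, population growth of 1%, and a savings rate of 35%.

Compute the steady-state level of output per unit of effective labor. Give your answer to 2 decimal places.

y* = 4.91

At the steady state, Δk = 0, so s·k^α = (n + g + δ)·k.
Rearranging, k^(1−α) = s / (n + g + δ).
k^0.54 = 0.35 / (0.010 + 0.010 + 0.034) = 0.35 / 0.054 = 6.4815
k* = 6.4815^(1/0.54) ≈ 31.8495
y* = (k*)^α = 31.8495^0.46 ≈ 4.9139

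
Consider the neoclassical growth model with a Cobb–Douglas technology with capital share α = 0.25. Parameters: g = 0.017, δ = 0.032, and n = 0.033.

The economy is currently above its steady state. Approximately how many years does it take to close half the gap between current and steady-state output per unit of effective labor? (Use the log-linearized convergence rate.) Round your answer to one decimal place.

half-life ≈ 11.3 years

Near the steady state the convergence rate is λ = (1 − α)(n + g + δ).
λ = (1 − 0.25) × 0.082 = 0.75 × 0.082 = 0.0615
Half-life = ln 2 / λ = 0.6931 / 0.0615 ≈ 11.27 years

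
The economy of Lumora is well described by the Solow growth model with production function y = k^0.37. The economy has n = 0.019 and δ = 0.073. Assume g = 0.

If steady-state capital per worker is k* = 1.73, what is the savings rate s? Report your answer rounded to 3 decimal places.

At the steady state, Δk = 0, so s·k^α = (n + δ)·k.
So s / (n + δ) = (k*)^(1−α) = 1.73^0.63 = 1.4124.
Therefore s = 1.4124 × (n + δ) = 1.4124 × 0.092 = 0.1299.

s ≈ 0.130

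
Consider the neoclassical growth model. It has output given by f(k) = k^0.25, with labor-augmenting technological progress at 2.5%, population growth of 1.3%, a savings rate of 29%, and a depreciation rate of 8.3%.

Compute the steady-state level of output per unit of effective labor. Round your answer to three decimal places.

y* ≈ 1.338

Steady state requires s·f(k) = (n + g + δ)·k, i.e. s·k^α = (n + g + δ)·k.
Dividing both sides by k: k^(1−α) = s / (n + g + δ).
k^0.75 = 0.29 / (0.013 + 0.025 + 0.083) = 0.29 / 0.121 = 2.3967
k* = 2.3967^(1/0.75) ≈ 3.2074
y* = (k*)^α = 3.2074^0.25 ≈ 1.3383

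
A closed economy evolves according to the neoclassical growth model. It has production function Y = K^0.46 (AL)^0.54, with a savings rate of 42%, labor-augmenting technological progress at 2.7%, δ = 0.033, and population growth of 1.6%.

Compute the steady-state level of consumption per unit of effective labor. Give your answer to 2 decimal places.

c* ≈ 2.49

At the steady state, Δk = 0, so s·k^α = (n + g + δ)·k.
Dividing both sides by k: k^(1−α) = s / (n + g + δ).
k^0.54 = 0.42 / (0.016 + 0.027 + 0.033) = 0.42 / 0.076 = 5.5263
k* = 5.5263^(1/0.54) ≈ 23.7071
y* = (k*)^α = 23.7071^0.46 ≈ 4.2899
c* = (1 − s)·y* = (1 − 0.42) × 4.2899 ≈ 2.4881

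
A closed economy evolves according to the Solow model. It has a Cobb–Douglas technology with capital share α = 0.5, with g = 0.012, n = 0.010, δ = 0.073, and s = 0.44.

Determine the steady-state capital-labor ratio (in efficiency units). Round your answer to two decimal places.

In steady state, investment equals break-even investment: s·k^α = (n + g + δ)·k.
Dividing both sides by k: k^(1−α) = s / (n + g + δ).
k^0.5 = 0.44 / (0.010 + 0.012 + 0.073) = 0.44 / 0.095 = 4.6316
k* = 4.6316^(1/0.5) ≈ 21.4517

k* ≈ 21.45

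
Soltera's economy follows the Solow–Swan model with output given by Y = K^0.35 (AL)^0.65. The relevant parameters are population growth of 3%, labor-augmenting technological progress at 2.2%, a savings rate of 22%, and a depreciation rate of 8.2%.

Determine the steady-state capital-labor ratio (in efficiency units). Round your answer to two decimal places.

In steady state, investment equals break-even investment: s·k^α = (n + g + δ)·k.
Rearranging, k^(1−α) = s / (n + g + δ).
k^0.65 = 0.22 / (0.030 + 0.022 + 0.082) = 0.22 / 0.134 = 1.6418
k* = 1.6418^(1/0.65) ≈ 2.1442

k* = 2.14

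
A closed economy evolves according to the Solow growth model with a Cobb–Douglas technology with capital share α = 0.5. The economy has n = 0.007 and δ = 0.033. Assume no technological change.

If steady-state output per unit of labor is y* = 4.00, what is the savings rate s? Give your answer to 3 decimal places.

s ≈ 0.160

At the steady state, Δk = 0, so s·k^α = (n + δ)·k.
Since y* = [s/(n + δ)]^(α/(1−α)), we have s/(n + δ) = (y*)^((1−α)/α) = 4.00^1 = 4.0000.
Therefore s = 4.0000 × (n + δ) = 4.0000 × 0.040 = 0.1600.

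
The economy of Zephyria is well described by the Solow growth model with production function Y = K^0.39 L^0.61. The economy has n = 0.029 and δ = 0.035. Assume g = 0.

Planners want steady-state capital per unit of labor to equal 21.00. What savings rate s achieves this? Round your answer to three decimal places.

At the steady state, Δk = 0, so s·k^α = (n + δ)·k.
So s / (n + δ) = (k*)^(1−α) = 21.00^0.61 = 6.4055.
Therefore s = 6.4055 × (n + δ) = 6.4055 × 0.064 = 0.4100.

s ≈ 0.410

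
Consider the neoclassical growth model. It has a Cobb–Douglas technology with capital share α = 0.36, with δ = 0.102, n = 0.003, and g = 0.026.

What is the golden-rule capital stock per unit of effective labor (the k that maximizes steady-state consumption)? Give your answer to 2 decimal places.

The golden rule sets f'(k) = n + g + δ, i.e. α·k^(α−1) = n + g + δ.
So k^(1−α) = α / (n + g + δ) = 0.36 / 0.131 = 2.7481.
k_gold = 2.7481^(1/0.64) ≈ 4.8528

k_gold ≈ 4.85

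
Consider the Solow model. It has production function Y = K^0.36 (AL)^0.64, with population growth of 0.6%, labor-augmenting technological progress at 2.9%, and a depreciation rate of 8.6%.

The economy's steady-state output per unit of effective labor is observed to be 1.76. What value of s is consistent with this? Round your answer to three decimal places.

s ≈ 0.331

At the steady state, Δk = 0, so s·k^α = (n + g + δ)·k.
Since y* = [s/(n + g + δ)]^(α/(1−α)), we have s/(n + g + δ) = (y*)^((1−α)/α) = 1.76^1.7778 = 2.7319.
Therefore s = 2.7319 × (n + g + δ) = 2.7319 × 0.121 = 0.3306.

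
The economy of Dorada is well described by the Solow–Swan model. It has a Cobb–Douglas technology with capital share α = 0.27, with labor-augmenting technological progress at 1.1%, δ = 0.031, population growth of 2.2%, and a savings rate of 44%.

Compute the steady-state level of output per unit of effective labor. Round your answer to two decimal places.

Steady state requires s·f(k) = (n + g + δ)·k, i.e. s·k^α = (n + g + δ)·k.
Rearranging, k^(1−α) = s / (n + g + δ).
k^0.73 = 0.44 / (0.022 + 0.011 + 0.031) = 0.44 / 0.064 = 6.8750
k* = 6.8750^(1/0.73) ≈ 14.0265
y* = (k*)^α = 14.0265^0.27 ≈ 2.0402

y* = 2.04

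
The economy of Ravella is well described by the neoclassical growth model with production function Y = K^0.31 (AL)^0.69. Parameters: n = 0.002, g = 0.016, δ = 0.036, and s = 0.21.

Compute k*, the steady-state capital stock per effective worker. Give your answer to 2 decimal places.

k* = 7.16

Steady state requires s·f(k) = (n + g + δ)·k, i.e. s·k^α = (n + g + δ)·k.
Rearranging, k^(1−α) = s / (n + g + δ).
k^0.69 = 0.21 / (0.002 + 0.016 + 0.036) = 0.21 / 0.054 = 3.8889
k* = 3.8889^(1/0.69) ≈ 7.1585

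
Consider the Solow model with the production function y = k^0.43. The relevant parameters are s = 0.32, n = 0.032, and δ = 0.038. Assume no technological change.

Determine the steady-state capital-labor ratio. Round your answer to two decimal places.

k* ≈ 14.39

At the steady state, Δk = 0, so s·k^α = (n + δ)·k.
Dividing both sides by k: k^(1−α) = s / (n + δ).
k^0.57 = 0.32 / (0.032 + 0.038) = 0.32 / 0.070 = 4.5714
k* = 4.5714^(1/0.57) ≈ 14.3874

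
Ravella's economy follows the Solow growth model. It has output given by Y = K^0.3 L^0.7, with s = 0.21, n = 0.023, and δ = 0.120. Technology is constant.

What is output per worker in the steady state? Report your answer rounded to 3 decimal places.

In steady state, investment equals break-even investment: s·k^α = (n + δ)·k.
Dividing both sides by k: k^(1−α) = s / (n + δ).
k^0.7 = 0.21 / (0.023 + 0.120) = 0.21 / 0.143 = 1.4685
k* = 1.4685^(1/0.7) ≈ 1.7314
y* = (k*)^α = 1.7314^0.3 ≈ 1.1790

y* = 1.179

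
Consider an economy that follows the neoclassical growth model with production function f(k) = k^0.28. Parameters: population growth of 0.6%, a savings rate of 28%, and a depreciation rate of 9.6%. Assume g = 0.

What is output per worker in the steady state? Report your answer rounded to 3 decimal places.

y* ≈ 1.481

In steady state, investment equals break-even investment: s·k^α = (n + δ)·k.
Rearranging, k^(1−α) = s / (n + δ).
k^0.72 = 0.28 / (0.006 + 0.096) = 0.28 / 0.102 = 2.7451
k* = 2.7451^(1/0.72) ≈ 4.0654
y* = (k*)^α = 4.0654^0.28 ≈ 1.4810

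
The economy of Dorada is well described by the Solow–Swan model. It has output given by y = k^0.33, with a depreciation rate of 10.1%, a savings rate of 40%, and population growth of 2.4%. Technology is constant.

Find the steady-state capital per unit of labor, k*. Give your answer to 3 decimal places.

k* = 5.675

Steady state requires s·f(k) = (n + δ)·k, i.e. s·k^α = (n + δ)·k.
Rearranging, k^(1−α) = s / (n + δ).
k^0.67 = 0.40 / (0.024 + 0.101) = 0.40 / 0.125 = 3.2000
k* = 3.2000^(1/0.67) ≈ 5.6749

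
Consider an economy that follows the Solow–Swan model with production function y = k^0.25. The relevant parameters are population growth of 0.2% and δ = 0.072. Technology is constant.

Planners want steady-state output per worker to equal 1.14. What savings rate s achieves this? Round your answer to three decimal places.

s ≈ 0.110

In steady state, investment equals break-even investment: s·k^α = (n + δ)·k.
Since y* = [s/(n + δ)]^(α/(1−α)), we have s/(n + δ) = (y*)^((1−α)/α) = 1.14^3 = 1.4815.
Therefore s = 1.4815 × (n + δ) = 1.4815 × 0.074 = 0.1096.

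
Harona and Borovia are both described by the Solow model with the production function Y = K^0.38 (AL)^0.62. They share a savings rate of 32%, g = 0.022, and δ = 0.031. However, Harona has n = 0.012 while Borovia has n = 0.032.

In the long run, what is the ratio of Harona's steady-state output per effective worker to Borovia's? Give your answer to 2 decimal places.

y*_H / y*_B ≈ 1.18

Steady-state y* = [s/(n + g + δ)]^(α/(1−α)), so the ratio is [ (s_H/(n + g + δ)_H) / (s_B/(n + g + δ)_B) ]^0.6129.
s_H/(n + g + δ)_H = 0.32/0.065 = 4.9231; s_B/(n + g + δ)_B = 0.32/0.085 = 3.7647.
Ratio = (4.9231/3.7647)^0.6129 = 1.3077^0.6129 ≈ 1.1787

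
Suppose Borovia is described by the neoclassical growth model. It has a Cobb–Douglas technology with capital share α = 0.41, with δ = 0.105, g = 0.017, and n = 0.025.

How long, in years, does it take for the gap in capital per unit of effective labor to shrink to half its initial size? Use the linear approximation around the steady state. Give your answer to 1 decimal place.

Near the steady state the convergence rate is λ = (1 − α)(n + g + δ).
λ = (1 − 0.41) × 0.147 = 0.59 × 0.147 = 0.08673
Half-life = ln 2 / λ = 0.6931 / 0.08673 ≈ 7.99 years

t_½ ≈ 8.0 years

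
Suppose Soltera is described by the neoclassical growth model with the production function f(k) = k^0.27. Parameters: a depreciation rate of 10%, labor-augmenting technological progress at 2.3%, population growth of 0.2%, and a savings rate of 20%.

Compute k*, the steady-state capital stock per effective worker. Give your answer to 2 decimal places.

k* = 1.90

Steady state requires s·f(k) = (n + g + δ)·k, i.e. s·k^α = (n + g + δ)·k.
Rearranging, k^(1−α) = s / (n + g + δ).
k^0.73 = 0.20 / (0.002 + 0.023 + 0.100) = 0.20 / 0.125 = 1.6000
k* = 1.6000^(1/0.73) ≈ 1.9038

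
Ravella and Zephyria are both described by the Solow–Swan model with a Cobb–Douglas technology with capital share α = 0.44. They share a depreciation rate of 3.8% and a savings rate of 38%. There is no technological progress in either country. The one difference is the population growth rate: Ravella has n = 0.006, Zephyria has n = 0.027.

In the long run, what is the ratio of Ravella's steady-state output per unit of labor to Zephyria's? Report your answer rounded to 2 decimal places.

Steady-state y* = [s/(n + δ)]^(α/(1−α)), so the ratio is [ (s_R/(n + δ)_R) / (s_Z/(n + δ)_Z) ]^0.7857.
s_R/(n + δ)_R = 0.38/0.044 = 8.6364; s_Z/(n + δ)_Z = 0.38/0.065 = 5.8462.
Ratio = (8.6364/5.8462)^0.7857 = 1.4773^0.7857 ≈ 1.3588

ratio ≈ 1.36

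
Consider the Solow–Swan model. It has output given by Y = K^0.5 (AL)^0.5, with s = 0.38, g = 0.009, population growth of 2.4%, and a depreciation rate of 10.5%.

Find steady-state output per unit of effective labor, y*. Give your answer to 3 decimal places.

In steady state, investment equals break-even investment: s·k^α = (n + g + δ)·k.
Rearranging, k^(1−α) = s / (n + g + δ).
k^0.5 = 0.38 / (0.024 + 0.009 + 0.105) = 0.38 / 0.138 = 2.7536
k* = 2.7536^(1/0.5) ≈ 7.5823
y* = (k*)^α = 7.5823^0.5 ≈ 2.7536

y* = 2.754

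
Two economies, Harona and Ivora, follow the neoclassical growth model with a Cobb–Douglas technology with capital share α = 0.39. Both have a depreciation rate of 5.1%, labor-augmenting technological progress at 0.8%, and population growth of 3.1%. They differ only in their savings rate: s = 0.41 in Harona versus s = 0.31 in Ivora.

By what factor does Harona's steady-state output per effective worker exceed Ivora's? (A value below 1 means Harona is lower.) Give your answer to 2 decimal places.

y*_H / y*_I ≈ 1.20

Steady-state y* = [s/(n + g + δ)]^(α/(1−α)), so the ratio is [ (s_H/(n + g + δ)_H) / (s_I/(n + g + δ)_I) ]^0.6393.
s_H/(n + g + δ)_H = 0.41/0.090 = 4.5556; s_I/(n + g + δ)_I = 0.31/0.090 = 3.4444.
Ratio = (4.5556/3.4444)^0.6393 = 1.3226^0.6393 ≈ 1.1957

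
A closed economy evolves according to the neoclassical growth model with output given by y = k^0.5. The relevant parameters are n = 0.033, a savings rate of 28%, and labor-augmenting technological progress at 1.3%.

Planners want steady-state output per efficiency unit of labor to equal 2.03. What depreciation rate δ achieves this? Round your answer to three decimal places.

δ ≈ 0.092

Steady state requires s·f(k) = (n + g + δ)·k, i.e. s·k^α = (n + g + δ)·k.
Since y* = [s/(n + g + δ)]^(α/(1−α)), we have s/(n + g + δ) = (y*)^((1−α)/α) = 2.03^1 = 2.0300.
Therefore n + g + δ = s / 2.0300 = 0.28 / 2.0300 = 0.1379, so δ = 0.1379 − 0.046 = 0.0919.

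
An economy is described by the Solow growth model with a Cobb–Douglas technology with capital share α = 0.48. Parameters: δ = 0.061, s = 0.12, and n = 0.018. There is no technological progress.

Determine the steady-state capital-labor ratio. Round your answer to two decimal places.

k* ≈ 2.23

In steady state, investment equals break-even investment: s·k^α = (n + δ)·k.
Dividing both sides by k: k^(1−α) = s / (n + δ).
k^0.52 = 0.12 / (0.018 + 0.061) = 0.12 / 0.079 = 1.5190
k* = 1.5190^(1/0.52) ≈ 2.2343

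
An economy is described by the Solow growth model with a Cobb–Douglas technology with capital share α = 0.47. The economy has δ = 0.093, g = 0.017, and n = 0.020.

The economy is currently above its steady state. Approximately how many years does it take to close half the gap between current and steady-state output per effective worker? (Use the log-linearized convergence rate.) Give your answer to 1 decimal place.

Near the steady state the convergence rate is λ = (1 − α)(n + g + δ).
λ = (1 − 0.47) × 0.130 = 0.53 × 0.130 = 0.0689
Half-life = ln 2 / λ = 0.6931 / 0.0689 ≈ 10.06 years

t_½ ≈ 10.1 years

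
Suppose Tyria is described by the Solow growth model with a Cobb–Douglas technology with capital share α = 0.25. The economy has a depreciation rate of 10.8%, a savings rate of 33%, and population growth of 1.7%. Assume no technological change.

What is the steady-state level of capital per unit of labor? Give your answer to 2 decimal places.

k* ≈ 3.65

In steady state, investment equals break-even investment: s·k^α = (n + δ)·k.
Dividing both sides by k: k^(1−α) = s / (n + δ).
k^0.75 = 0.33 / (0.017 + 0.108) = 0.33 / 0.125 = 2.6400
k* = 2.6400^(1/0.75) ≈ 3.6487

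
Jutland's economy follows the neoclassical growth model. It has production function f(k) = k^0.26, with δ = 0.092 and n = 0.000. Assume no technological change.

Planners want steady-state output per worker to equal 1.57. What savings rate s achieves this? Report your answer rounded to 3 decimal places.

Steady state requires s·f(k) = (n + δ)·k, i.e. s·k^α = (n + δ)·k.
Since y* = [s/(n + δ)]^(α/(1−α)), we have s/(n + δ) = (y*)^((1−α)/α) = 1.57^2.8462 = 3.6105.
Therefore s = 3.6105 × (n + δ) = 3.6105 × 0.092 = 0.3322.

s ≈ 0.332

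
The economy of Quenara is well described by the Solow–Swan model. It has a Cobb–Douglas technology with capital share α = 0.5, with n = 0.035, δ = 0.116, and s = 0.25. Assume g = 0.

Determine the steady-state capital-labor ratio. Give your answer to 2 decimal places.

At the steady state, Δk = 0, so s·k^α = (n + δ)·k.
Dividing both sides by k: k^(1−α) = s / (n + δ).
k^0.5 = 0.25 / (0.035 + 0.116) = 0.25 / 0.151 = 1.6556
k* = 1.6556^(1/0.5) ≈ 2.7410

k* = 2.74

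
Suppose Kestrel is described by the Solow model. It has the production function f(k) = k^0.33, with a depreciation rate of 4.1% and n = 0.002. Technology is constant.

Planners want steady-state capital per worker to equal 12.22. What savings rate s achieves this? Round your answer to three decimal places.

s ≈ 0.230

In steady state, investment equals break-even investment: s·k^α = (n + δ)·k.
So s / (n + δ) = (k*)^(1−α) = 12.22^0.67 = 5.3498.
Therefore s = 5.3498 × (n + δ) = 5.3498 × 0.043 = 0.2300.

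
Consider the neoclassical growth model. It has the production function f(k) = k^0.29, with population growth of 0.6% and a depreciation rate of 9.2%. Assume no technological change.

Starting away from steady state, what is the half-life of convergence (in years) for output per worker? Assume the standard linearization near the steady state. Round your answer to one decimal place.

Near the steady state the convergence rate is λ = (1 − α)(n + δ).
λ = (1 − 0.29) × 0.098 = 0.71 × 0.098 = 0.06958
Half-life = ln 2 / λ = 0.6931 / 0.06958 ≈ 9.96 years

t_½ ≈ 10.0 years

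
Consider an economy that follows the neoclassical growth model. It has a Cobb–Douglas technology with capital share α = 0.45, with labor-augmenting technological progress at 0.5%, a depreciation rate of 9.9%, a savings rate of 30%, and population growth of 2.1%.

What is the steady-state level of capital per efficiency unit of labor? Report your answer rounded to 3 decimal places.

k* = 4.912

Steady state requires s·f(k) = (n + g + δ)·k, i.e. s·k^α = (n + g + δ)·k.
Rearranging, k^(1−α) = s / (n + g + δ).
k^0.55 = 0.30 / (0.021 + 0.005 + 0.099) = 0.30 / 0.125 = 2.4000
k* = 2.4000^(1/0.55) ≈ 4.9124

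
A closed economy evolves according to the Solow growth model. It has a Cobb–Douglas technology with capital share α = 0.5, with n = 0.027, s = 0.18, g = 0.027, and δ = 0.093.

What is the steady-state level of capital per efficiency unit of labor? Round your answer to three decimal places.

k* = 1.499

Steady state requires s·f(k) = (n + g + δ)·k, i.e. s·k^α = (n + g + δ)·k.
Rearranging, k^(1−α) = s / (n + g + δ).
k^0.5 = 0.18 / (0.027 + 0.027 + 0.093) = 0.18 / 0.147 = 1.2245
k* = 1.2245^(1/0.5) ≈ 1.4994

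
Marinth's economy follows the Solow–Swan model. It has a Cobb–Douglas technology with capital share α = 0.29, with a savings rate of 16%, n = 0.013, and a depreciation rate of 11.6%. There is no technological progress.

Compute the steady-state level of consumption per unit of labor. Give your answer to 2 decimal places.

c* ≈ 0.92

Steady state requires s·f(k) = (n + δ)·k, i.e. s·k^α = (n + δ)·k.
Dividing both sides by k: k^(1−α) = s / (n + δ).
k^0.71 = 0.16 / (0.013 + 0.116) = 0.16 / 0.129 = 1.2403
k* = 1.2403^(1/0.71) ≈ 1.3543
y* = (k*)^α = 1.3543^0.29 ≈ 1.0919
c* = (1 − s)·y* = (1 − 0.16) × 1.0919 ≈ 0.9172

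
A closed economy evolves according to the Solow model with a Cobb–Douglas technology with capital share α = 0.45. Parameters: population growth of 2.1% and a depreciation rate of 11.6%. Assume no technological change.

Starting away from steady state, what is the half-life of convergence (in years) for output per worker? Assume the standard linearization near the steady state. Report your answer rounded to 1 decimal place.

half-life ≈ 9.2 years

Near the steady state the convergence rate is λ = (1 − α)(n + δ).
λ = (1 − 0.45) × 0.137 = 0.55 × 0.137 = 0.07535
Half-life = ln 2 / λ = 0.6931 / 0.07535 ≈ 9.20 years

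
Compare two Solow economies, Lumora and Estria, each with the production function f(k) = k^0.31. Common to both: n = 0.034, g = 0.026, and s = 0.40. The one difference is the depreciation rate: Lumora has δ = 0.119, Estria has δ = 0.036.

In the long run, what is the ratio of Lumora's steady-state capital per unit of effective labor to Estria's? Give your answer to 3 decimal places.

Steady-state k* = [s/(n + g + δ)]^(1/(1−α)), so the ratio is [ (s_L/(n + g + δ)_L) / (s_E/(n + g + δ)_E) ]^1.4493.
s_L/(n + g + δ)_L = 0.40/0.179 = 2.2346; s_E/(n + g + δ)_E = 0.40/0.096 = 4.1667.
Ratio = (2.2346/4.1667)^1.4493 = 0.5363^1.4493 ≈ 0.4054

ratio ≈ 0.405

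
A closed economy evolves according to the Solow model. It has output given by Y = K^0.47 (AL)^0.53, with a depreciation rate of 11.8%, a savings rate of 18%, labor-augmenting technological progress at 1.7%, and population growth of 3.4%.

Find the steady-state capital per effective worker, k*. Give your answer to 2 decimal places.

k* = 1.13

At the steady state, Δk = 0, so s·k^α = (n + g + δ)·k.
Dividing both sides by k: k^(1−α) = s / (n + g + δ).
k^0.53 = 0.18 / (0.034 + 0.017 + 0.118) = 0.18 / 0.169 = 1.0651
k* = 1.0651^(1/0.53) ≈ 1.1264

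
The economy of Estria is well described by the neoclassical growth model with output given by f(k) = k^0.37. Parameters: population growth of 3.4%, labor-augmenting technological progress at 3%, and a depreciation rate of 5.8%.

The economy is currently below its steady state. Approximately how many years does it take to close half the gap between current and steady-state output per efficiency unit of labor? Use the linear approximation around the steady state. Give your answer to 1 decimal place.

Near the steady state the convergence rate is λ = (1 − α)(n + g + δ).
λ = (1 − 0.37) × 0.122 = 0.63 × 0.122 = 0.07686
Half-life = ln 2 / λ = 0.6931 / 0.07686 ≈ 9.02 years

half-life ≈ 9.0 years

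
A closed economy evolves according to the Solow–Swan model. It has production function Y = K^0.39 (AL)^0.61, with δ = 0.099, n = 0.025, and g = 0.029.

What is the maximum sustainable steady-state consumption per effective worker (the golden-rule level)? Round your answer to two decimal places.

c_gold ≈ 1.11

At the golden rule, f'(k) = n + g + δ, so α·k^(α−1) = n + g + δ and k_gold = (α/(n + g + δ))^(1/(1−α)).
k_gold = (0.39/0.153)^(1/0.61) = 2.5490^1.6393 ≈ 4.6362
c_gold = f(k_gold) − (n + g + δ)·k_gold = 1.8189 − 0.153×4.6362 ≈ 1.1096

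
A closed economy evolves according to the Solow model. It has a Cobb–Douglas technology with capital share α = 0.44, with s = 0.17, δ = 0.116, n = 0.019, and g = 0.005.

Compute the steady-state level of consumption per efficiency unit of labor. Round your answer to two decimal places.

Steady state requires s·f(k) = (n + g + δ)·k, i.e. s·k^α = (n + g + δ)·k.
Dividing both sides by k: k^(1−α) = s / (n + g + δ).
k^0.56 = 0.17 / (0.019 + 0.005 + 0.116) = 0.17 / 0.140 = 1.2143
k* = 1.2143^(1/0.56) ≈ 1.4144
y* = (k*)^α = 1.4144^0.44 ≈ 1.1648
c* = (1 − s)·y* = (1 − 0.17) × 1.1648 ≈ 0.9668

c* ≈ 0.97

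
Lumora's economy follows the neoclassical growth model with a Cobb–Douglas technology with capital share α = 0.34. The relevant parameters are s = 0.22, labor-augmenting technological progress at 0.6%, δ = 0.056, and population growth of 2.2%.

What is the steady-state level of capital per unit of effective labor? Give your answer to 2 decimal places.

k* = 4.30

In steady state, investment equals break-even investment: s·k^α = (n + g + δ)·k.
Rearranging, k^(1−α) = s / (n + g + δ).
k^0.66 = 0.22 / (0.022 + 0.006 + 0.056) = 0.22 / 0.084 = 2.6190
k* = 2.6190^(1/0.66) ≈ 4.3007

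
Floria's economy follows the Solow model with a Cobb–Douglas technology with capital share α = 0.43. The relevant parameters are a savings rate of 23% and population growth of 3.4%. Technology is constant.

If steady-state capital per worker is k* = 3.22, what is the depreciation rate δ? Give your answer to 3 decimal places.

δ ≈ 0.084

At the steady state, Δk = 0, so s·k^α = (n + δ)·k.
So s / (n + δ) = (k*)^(1−α) = 3.22^0.57 = 1.9475.
Therefore n + δ = s / 1.9475 = 0.23 / 1.9475 = 0.1181, so δ = 0.1181 − 0.034 = 0.0841.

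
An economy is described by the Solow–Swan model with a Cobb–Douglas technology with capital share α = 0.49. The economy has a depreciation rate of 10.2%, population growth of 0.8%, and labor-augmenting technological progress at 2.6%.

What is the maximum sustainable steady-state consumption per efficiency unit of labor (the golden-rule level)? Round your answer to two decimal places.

At the golden rule, f'(k) = n + g + δ, so α·k^(α−1) = n + g + δ and k_gold = (α/(n + g + δ))^(1/(1−α)).
k_gold = (0.49/0.136)^(1/0.51) = 3.6029^1.9608 ≈ 12.3448
c_gold = f(k_gold) − (n + g + δ)·k_gold = 3.4263 − 0.136×12.3448 ≈ 1.7474

c_gold ≈ 1.75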